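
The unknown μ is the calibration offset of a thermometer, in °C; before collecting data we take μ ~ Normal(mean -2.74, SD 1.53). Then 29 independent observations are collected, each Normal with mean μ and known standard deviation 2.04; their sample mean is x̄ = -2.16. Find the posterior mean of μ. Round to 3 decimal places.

With known σ, the Normal prior is conjugate. Weight on the data is w = (n/σ²)/(n/σ² + 1/τ₀²) = 6.96847/(6.96847+0.427186) = 0.94224.
Posterior mean = w·x̄ + (1−w)·μ₀ = 0.94224·-2.16 + 0.057762·-2.74 = -2.194.

Posterior mean ≈ -2.194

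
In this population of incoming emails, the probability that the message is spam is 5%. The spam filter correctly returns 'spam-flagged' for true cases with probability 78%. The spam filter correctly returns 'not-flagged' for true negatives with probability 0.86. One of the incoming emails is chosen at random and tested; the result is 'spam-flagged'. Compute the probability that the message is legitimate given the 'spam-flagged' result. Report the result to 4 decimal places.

P(¬H | E) ≈ 0.7733

Let H be the event that the message is spam. P(H) = 0.05, so P(¬H) = 0.95. With E the 'spam-flagged' result, P(E|H) = 0.78 and P(E|¬H) = 0.14.
P(E) = 0.78·0.05 + 0.14·0.95 = 0.039000 + 0.13300 = 0.17200.
By Bayes' theorem, P(H|E) = 0.039000 / 0.17200 = 0.2267. Hence P(¬H|E) = 1 − 0.2267 = 0.7733.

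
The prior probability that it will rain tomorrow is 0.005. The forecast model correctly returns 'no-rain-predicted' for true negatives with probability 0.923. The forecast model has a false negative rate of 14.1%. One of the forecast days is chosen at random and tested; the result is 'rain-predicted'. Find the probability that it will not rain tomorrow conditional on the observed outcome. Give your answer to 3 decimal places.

P(¬H | E) ≈ 0.947

Let H be the event that it will rain tomorrow. P(H) = 0.005, so P(¬H) = 0.995. With E the 'rain-predicted' result, P(E|H) = 0.859 and P(E|¬H) = 0.077.
P(E) = 0.859·0.005 + 0.077·0.995 = 0.0042950 + 0.076615 = 0.080910.
By Bayes' theorem, P(H|E) = 0.0042950 / 0.080910 = 0.053. Hence P(¬H|E) = 1 − 0.053 = 0.947.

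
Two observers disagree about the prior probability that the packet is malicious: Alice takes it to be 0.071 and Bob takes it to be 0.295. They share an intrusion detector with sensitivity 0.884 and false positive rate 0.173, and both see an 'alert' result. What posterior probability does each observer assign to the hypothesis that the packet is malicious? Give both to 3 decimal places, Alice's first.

P('+'|H) = 0.884, P('+'|¬H) = 0.173.
Alice: numerator 0.884·0.071 = 0.062764; evidence = 0.062764+0.173·0.929 = 0.22348; posterior = 0.281.
Bob: numerator 0.884·0.295 = 0.26078; evidence = 0.26078+0.173·0.705 = 0.38275; posterior = 0.681.

Alice: 0.281; Bob: 0.681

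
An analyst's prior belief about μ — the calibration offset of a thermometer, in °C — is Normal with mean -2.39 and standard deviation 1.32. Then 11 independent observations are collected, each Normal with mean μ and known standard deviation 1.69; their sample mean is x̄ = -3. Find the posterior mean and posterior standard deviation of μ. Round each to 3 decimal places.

Posterior mean ≈ -2.921; posterior SD ≈ 0.475

With known σ, the Normal prior is conjugate. Weight on the data is w = (n/σ²)/(n/σ² + 1/τ₀²) = 3.85141/(3.85141+0.573921) = 0.87031.
Posterior mean = w·x̄ + (1−w)·μ₀ = 0.87031·-3 + 0.12969·-2.39 = -2.921. Posterior variance = 1/(3.85141+0.573921) = 0.225972, so SD = 0.475.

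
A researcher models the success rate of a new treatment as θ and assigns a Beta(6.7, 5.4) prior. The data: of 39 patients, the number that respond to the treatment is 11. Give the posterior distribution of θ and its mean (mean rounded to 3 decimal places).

Posterior: Beta(17.7, 33.4); mean ≈ 0.346

The binomial likelihood is conjugate to the Beta prior: with 11 successes and 28 failures, the posterior is Beta(6.7+11, 5.4+28) = Beta(17.7, 33.4).
E[θ | data] = 17.7/(17.7+33.4) = 0.346.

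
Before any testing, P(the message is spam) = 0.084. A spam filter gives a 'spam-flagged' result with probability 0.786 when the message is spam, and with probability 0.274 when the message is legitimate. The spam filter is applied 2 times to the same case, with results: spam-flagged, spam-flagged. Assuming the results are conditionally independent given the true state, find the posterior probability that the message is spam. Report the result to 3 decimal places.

Posterior P(H) ≈ 0.430

With H the event that the message is spam, the joint likelihood of the observed sequence is P(data|H) = 0.786·0.786 = 0.61780 and P(data|¬H) = 0.274·0.274 = 0.075076.
Bayes: P(H|data) = 0.084·0.61780 / (0.084·0.61780 + 0.916·0.075076) = 0.051895/0.12066 = 0.4301.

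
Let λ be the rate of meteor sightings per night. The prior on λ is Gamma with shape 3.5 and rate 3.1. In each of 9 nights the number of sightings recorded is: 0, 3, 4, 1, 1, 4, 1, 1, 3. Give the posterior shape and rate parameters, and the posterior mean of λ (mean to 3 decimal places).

Posterior: Gamma(shape=21.5, rate=12.1); mean ≈ 1.777

Total count ∑xᵢ = 18 over n = 9 nights.
Gamma is conjugate to the Poisson likelihood: posterior is Gamma(shape = 3.5+18 = 21.5, rate = 3.1+9 = 12.1).
Posterior mean = shape/rate = 21.5/12.1 = 1.777.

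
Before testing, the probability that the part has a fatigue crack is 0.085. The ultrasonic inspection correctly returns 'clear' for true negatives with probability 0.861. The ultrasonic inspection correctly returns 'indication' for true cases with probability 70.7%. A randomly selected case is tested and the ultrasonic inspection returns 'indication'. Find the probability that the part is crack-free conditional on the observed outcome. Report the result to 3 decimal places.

P(¬H | E) ≈ 0.679

Let H be the event that the part has a fatigue crack. P(H) = 0.085, so P(¬H) = 0.915. With E the 'indication' result, P(E|H) = 0.707 and P(E|¬H) = 0.139.
P(E) = 0.707·0.085 + 0.139·0.915 = 0.060095 + 0.12719 = 0.18728.
By Bayes' theorem, P(H|E) = 0.060095 / 0.18728 = 0.321. Hence P(¬H|E) = 1 − 0.321 = 0.679.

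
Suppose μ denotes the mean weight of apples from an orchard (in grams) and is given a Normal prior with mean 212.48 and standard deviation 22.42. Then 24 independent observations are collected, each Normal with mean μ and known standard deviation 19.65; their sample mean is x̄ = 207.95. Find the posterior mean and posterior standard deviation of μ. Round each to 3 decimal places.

With known σ, the Normal prior is conjugate. Weight on the data is w = (n/σ²)/(n/σ² + 1/τ₀²) = 0.0621564/(0.0621564+0.00198943) = 0.96899.
Posterior mean = w·x̄ + (1−w)·μ₀ = 0.96899·207.95 + 0.031014·212.48 = 208.090. Posterior variance = 1/(0.0621564+0.00198943) = 15.5895, so SD = 3.948.

Posterior mean ≈ 208.090; posterior SD ≈ 3.948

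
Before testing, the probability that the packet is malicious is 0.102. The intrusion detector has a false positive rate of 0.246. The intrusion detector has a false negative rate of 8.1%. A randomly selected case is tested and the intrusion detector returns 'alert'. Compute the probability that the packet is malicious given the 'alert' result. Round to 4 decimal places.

Let H be the event that the packet is malicious. P(H) = 0.102, so P(¬H) = 0.898. With E the 'alert' result, P(E|H) = 0.919 and P(E|¬H) = 0.246.
P(E) = 0.919·0.102 + 0.246·0.898 = 0.093738 + 0.22091 = 0.31465.
By Bayes' theorem, P(H|E) = 0.093738 / 0.31465 = 0.2979.

P(H | E) ≈ 0.2979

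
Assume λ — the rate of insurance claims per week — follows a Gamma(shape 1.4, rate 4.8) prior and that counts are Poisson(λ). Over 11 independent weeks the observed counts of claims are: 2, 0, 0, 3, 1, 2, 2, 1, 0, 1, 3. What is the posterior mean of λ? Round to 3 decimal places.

The Poisson likelihood adds the total count to the shape and the number of exposure periods to the rate. Here ∑xᵢ = 15 and n = 11, so shape 1.4→16.4 and rate 4.8→15.8.
Posterior mean = shape/rate = 16.4/15.8 = 1.038.

Posterior mean ≈ 1.038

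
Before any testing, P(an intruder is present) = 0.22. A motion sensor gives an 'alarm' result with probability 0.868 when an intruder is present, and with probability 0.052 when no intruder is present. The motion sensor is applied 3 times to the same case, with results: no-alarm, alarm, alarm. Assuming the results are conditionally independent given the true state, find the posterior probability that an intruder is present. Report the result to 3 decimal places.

With H the event that an intruder is present, the joint likelihood of the observed sequence is P(data|H) = 0.132·0.868·0.868 = 0.099452 and P(data|¬H) = 0.948·0.052·0.052 = 0.0025634.
Bayes: P(H|data) = 0.22·0.099452 / (0.22·0.099452 + 0.78·0.0025634) = 0.021879/0.023879 = 0.9163.

Posterior P(H) ≈ 0.916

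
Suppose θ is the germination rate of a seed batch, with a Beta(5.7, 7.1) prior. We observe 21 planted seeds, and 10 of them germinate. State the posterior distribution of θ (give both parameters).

Posterior: Beta(15.7, 18.1)

Observing 10 successes and 11 failures updates Beta(5.7, 7.1) by adding the success and failure counts to the two shape parameters: α = 5.7+10 = 15.7, β = 7.1+11 = 18.1.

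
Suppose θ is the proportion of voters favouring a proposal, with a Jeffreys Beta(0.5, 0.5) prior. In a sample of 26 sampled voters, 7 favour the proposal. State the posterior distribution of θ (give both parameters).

Posterior: Beta(7.5, 19.5)

The binomial likelihood is conjugate to the Beta prior: with 7 successes and 19 failures, the posterior is Beta(0.5+7, 0.5+19) = Beta(7.5, 19.5).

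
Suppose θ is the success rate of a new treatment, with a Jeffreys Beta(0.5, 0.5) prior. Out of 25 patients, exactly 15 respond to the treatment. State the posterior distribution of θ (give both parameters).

Posterior: Beta(15.5, 10.5)

Observing 15 successes and 10 failures updates Beta(0.5, 0.5) by adding the success and failure counts to the two shape parameters: α = 0.5+15 = 15.5, β = 0.5+10 = 10.5.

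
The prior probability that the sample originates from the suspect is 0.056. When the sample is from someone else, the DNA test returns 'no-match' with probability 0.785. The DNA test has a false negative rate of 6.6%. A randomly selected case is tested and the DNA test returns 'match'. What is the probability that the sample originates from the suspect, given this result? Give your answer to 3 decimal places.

Let H be the event that the sample originates from the suspect. P(H) = 0.056, so P(¬H) = 0.944. With E the 'match' result, P(E|H) = 0.934 and P(E|¬H) = 0.215.
P(E) = 0.934·0.056 + 0.215·0.944 = 0.052304 + 0.20296 = 0.25526.
By Bayes' theorem, P(H|E) = 0.052304 / 0.25526 = 0.205.

P(H | E) ≈ 0.205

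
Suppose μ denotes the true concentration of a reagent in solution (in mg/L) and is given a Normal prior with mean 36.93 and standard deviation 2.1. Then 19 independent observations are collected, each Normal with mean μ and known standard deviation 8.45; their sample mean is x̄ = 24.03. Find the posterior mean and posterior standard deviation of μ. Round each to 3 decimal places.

Posterior mean ≈ 29.965; posterior SD ≈ 1.424

With known σ, the Normal prior is conjugate. Weight on the data is w = (n/σ²)/(n/σ² + 1/τ₀²) = 0.266097/(0.266097+0.226757) = 0.53991.
Posterior mean = w·x̄ + (1−w)·μ₀ = 0.53991·24.03 + 0.46009·36.93 = 29.965. Posterior variance = 1/(0.266097+0.226757) = 2.02900, so SD = 1.424.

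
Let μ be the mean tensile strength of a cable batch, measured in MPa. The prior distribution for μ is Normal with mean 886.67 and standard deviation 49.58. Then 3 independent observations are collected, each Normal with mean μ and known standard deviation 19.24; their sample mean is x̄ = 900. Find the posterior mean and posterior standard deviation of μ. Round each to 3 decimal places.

Posterior mean ≈ 899.363; posterior SD ≈ 10.839

Prior precision 1/τ₀² = 1/49.58² = 0.00040681; data precision n/σ² = 3/19.24² = 0.00810422.
Posterior precision = 0.00040681 + 0.00810422 = 0.00851102, giving posterior SD = 1/√0.00851102 = 10.839.
Posterior mean = (0.00040681·886.67 + 0.00810422·900) / 0.00851102 = 899.363.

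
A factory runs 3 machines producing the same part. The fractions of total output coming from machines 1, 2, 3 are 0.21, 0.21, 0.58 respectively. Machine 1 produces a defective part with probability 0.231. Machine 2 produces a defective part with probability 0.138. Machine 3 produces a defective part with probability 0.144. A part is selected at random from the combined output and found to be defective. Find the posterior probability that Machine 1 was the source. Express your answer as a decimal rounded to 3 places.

P(defective|M1) = 0.231; P(defective|M2) = 0.138; P(defective|M3) = 0.144.
Prior × likelihood for each source: 0.21·0.231=0.04851, 0.21·0.138=0.02898, 0.58·0.144=0.08352. Summing gives P(defective) = 0.16101.
P(Machine 1 | defective) = 0.04851 / 0.16101 = 0.301.

Posterior probability ≈ 0.301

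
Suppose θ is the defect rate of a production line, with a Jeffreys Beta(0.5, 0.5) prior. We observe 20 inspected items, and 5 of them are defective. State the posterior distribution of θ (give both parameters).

The binomial likelihood is conjugate to the Beta prior: with 5 successes and 15 failures, the posterior is Beta(0.5+5, 0.5+15) = Beta(5.5, 15.5).

Posterior: Beta(5.5, 15.5)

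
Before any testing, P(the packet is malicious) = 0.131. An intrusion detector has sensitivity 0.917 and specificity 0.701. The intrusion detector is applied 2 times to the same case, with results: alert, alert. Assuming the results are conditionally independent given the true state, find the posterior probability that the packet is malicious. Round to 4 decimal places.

With H the event that the packet is malicious, the joint likelihood of the observed sequence is P(data|H) = 0.917·0.917 = 0.84089 and P(data|¬H) = 0.299·0.299 = 0.089401.
Bayes: P(H|data) = 0.131·0.84089 / (0.131·0.84089 + 0.869·0.089401) = 0.11016/0.18785 = 0.5864.

Posterior P(H) ≈ 0.5864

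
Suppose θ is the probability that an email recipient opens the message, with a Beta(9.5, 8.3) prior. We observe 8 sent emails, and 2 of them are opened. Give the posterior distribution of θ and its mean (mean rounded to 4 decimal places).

The binomial likelihood is conjugate to the Beta prior: with 2 successes and 6 failures, the posterior is Beta(9.5+2, 8.3+6) = Beta(11.5, 14.3).
E[θ | data] = 11.5/(11.5+14.3) = 0.4457.

Posterior: Beta(11.5, 14.3); mean ≈ 0.4457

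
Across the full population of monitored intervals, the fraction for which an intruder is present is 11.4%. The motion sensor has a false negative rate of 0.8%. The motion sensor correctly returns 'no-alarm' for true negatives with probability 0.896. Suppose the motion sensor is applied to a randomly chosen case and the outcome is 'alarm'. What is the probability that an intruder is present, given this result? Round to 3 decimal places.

Let H be the event that an intruder is present. P(H) = 0.114, so P(¬H) = 0.886. With E the 'alarm' result, P(E|H) = 0.992 and P(E|¬H) = 0.104.
P(E) = 0.992·0.114 + 0.104·0.886 = 0.11309 + 0.092144 = 0.20523.
By Bayes' theorem, P(H|E) = 0.11309 / 0.20523 = 0.551.

P(H | E) ≈ 0.551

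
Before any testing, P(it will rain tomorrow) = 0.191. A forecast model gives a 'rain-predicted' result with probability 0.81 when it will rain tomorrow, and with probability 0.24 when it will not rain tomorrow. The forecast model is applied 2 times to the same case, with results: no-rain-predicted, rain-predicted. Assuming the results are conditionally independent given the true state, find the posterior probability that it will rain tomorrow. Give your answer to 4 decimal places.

Posterior P(H) ≈ 0.1661

Let H be the event that it will rain tomorrow; start with P(H) = 0.191. P('rain-predicted'|H) = 0.81, P('rain-predicted'|¬H) = 0.24.
Update on result 1 ('no-rain-predicted'): P(H) ← 0.19·0.1910 / (0.19·0.1910 + 0.76·0.8090) = 0.036290/0.65113 = 0.0557.
Update on result 2 ('rain-predicted'): P(H) ← 0.81·0.0557 / (0.81·0.0557 + 0.24·0.9443) = 0.045144/0.27177 = 0.1661.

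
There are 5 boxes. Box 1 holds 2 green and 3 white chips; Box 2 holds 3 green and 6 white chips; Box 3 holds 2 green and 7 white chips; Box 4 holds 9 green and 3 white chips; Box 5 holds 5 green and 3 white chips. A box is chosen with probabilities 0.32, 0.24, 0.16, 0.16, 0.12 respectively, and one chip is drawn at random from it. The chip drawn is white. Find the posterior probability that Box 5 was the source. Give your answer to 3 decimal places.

Posterior probability ≈ 0.080

Tabulate prior·likelihood by source: [1] prior 0.32, lik 0.6, product 0.1920; [2] prior 0.24, lik 0.6667, product 0.1600; [3] prior 0.16, lik 0.7778, product 0.1244; [4] prior 0.16, lik 0.25, product 0.04000; [5] prior 0.12, lik 0.375, product 0.04500.
Normalizing constant = 0.56144; the posterior for Box 5 is its product over the sum, 0.04500/0.56144 = 0.080.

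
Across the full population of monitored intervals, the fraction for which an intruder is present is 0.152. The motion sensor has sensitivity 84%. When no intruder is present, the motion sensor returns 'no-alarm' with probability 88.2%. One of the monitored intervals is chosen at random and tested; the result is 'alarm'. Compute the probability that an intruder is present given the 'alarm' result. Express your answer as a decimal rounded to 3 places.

P(H | E) ≈ 0.561

Write H for 'an intruder is present'. Prior odds H:¬H = 0.152/0.848 = 0.17925. For the 'alarm' outcome, the likelihood ratio is 0.84/0.118 = 7.1186.
Posterior odds = 0.17925 × 7.1186 = 1.2760, so P(H|E) = 1.2760/(1+1.2760) = 0.561.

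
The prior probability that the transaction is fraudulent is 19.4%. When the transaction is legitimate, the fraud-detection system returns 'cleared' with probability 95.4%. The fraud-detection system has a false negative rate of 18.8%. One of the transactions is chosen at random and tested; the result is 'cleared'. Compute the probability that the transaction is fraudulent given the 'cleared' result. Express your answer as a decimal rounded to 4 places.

Write H for 'the transaction is fraudulent'. Prior odds H:¬H = 0.194/0.806 = 0.24069. For the 'cleared' outcome, the likelihood ratio is 0.188/0.954 = 0.19706.
Posterior odds = 0.24069 × 0.19706 = 0.047433, so P(H|E) = 0.047433/(1+0.047433) = 0.0453.

P(H | E) ≈ 0.0453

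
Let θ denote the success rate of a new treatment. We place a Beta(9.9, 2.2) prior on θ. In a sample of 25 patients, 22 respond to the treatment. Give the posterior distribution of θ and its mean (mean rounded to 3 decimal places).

The binomial likelihood is conjugate to the Beta prior: with 22 successes and 3 failures, the posterior is Beta(9.9+22, 2.2+3) = Beta(31.9, 5.2).
Posterior mean = α/(α+β) = 31.9/37.1 = 0.860.

Posterior: Beta(31.9, 5.2); mean ≈ 0.860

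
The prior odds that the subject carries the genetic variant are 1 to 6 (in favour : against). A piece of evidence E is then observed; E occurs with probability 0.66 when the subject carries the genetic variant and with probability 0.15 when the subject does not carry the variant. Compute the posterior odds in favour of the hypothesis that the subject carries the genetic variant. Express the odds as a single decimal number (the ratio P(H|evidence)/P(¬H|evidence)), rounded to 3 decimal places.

Prior odds = 1/6 = 0.16667.
Likelihood ratio for E = 0.66/0.15 = 4.4000.
Posterior odds = prior odds × LR = 0.73333.

Posterior odds ≈ 0.733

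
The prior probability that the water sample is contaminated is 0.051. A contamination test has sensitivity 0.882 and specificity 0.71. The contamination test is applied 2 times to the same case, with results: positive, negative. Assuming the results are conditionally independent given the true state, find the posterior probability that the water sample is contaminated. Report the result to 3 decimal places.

Posterior P(H) ≈ 0.026

Let H be the event that the water sample is contaminated; start with P(H) = 0.051. P('positive'|H) = 0.882, P('positive'|¬H) = 0.29.
Update on result 1 ('positive'): P(H) ← 0.882·0.0510 / (0.882·0.0510 + 0.29·0.9490) = 0.044982/0.32019 = 0.1405.
Update on result 2 ('negative'): P(H) ← 0.118·0.1405 / (0.118·0.1405 + 0.71·0.8595) = 0.016577/0.62683 = 0.0264.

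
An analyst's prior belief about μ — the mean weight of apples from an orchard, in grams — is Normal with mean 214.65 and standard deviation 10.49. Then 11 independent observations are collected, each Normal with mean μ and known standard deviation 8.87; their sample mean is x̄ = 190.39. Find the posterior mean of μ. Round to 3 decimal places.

Posterior mean ≈ 191.871

With known σ, the Normal prior is conjugate. Weight on the data is w = (n/σ²)/(n/σ² + 1/τ₀²) = 0.139812/(0.139812+0.00908760) = 0.93897.
Posterior mean = w·x̄ + (1−w)·μ₀ = 0.93897·190.39 + 0.061032·214.65 = 191.871.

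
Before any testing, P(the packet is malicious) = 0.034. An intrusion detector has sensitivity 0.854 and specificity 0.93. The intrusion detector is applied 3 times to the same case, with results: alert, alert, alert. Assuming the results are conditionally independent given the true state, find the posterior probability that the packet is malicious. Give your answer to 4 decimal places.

Posterior P(H) ≈ 0.9846

With H the event that the packet is malicious, the joint likelihood of the observed sequence is P(data|H) = 0.854·0.854·0.854 = 0.62284 and P(data|¬H) = 0.07·0.07·0.07 = 0.00034300.
Bayes: P(H|data) = 0.034·0.62284 / (0.034·0.62284 + 0.966·0.00034300) = 0.021176/0.021508 = 0.9846.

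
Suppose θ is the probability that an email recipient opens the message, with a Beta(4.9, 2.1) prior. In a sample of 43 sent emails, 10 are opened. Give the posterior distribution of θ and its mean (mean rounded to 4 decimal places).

Posterior: Beta(14.9, 35.1); mean ≈ 0.2980

Observing 10 successes and 33 failures updates Beta(4.9, 2.1) by adding the success and failure counts to the two shape parameters: α = 4.9+10 = 14.9, β = 2.1+33 = 35.1.
E[θ | data] = 14.9/(14.9+35.1) = 0.2980.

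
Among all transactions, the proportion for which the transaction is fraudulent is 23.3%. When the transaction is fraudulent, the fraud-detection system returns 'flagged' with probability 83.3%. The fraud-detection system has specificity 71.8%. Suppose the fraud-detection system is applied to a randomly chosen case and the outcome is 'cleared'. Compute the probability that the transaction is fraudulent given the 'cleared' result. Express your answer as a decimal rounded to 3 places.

P(H | E) ≈ 0.066

Let H be the event that the transaction is fraudulent. P(H) = 0.233, so P(¬H) = 0.767. With E the 'cleared' result, P(E|H) = 0.167 and P(E|¬H) = 0.718.
P(E) = 0.167·0.233 + 0.718·0.767 = 0.038911 + 0.55071 = 0.58962.
By Bayes' theorem, P(H|E) = 0.038911 / 0.58962 = 0.066.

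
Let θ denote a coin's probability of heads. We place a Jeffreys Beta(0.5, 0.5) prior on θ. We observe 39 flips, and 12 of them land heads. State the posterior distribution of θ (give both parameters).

The binomial likelihood is conjugate to the Beta prior: with 12 successes and 27 failures, the posterior is Beta(0.5+12, 0.5+27) = Beta(12.5, 27.5).

Posterior: Beta(12.5, 27.5)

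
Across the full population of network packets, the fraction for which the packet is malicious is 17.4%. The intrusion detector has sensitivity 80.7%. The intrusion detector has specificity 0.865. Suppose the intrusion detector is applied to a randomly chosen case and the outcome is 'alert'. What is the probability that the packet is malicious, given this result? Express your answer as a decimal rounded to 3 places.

P(H | E) ≈ 0.557

Write H for 'the packet is malicious'. Prior odds H:¬H = 0.174/0.826 = 0.21065. For the 'alert' outcome, the likelihood ratio is 0.807/0.135 = 5.9778.
Posterior odds = 0.21065 × 5.9778 = 1.2592, so P(H|E) = 1.2592/(1+1.2592) = 0.557.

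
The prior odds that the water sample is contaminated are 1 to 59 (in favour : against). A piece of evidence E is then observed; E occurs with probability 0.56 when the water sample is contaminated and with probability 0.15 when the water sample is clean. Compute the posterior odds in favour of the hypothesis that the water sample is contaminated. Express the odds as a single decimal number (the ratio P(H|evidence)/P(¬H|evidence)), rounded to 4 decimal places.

Posterior odds ≈ 0.0633

Prior odds = 1/59 = 0.016949.
Likelihood ratio for E = 0.56/0.15 = 3.7333.
Posterior odds = prior odds × LR = 0.063277.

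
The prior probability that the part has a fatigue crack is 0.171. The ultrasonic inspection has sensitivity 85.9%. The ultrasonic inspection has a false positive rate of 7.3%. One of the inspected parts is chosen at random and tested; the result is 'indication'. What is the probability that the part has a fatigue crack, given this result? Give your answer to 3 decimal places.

P(H | E) ≈ 0.708

Let H be the event that the part has a fatigue crack. P(H) = 0.171, so P(¬H) = 0.829. With E the 'indication' result, P(E|H) = 0.859 and P(E|¬H) = 0.073.
P(E) = 0.859·0.171 + 0.073·0.829 = 0.14689 + 0.060517 = 0.20741.
By Bayes' theorem, P(H|E) = 0.14689 / 0.20741 = 0.708.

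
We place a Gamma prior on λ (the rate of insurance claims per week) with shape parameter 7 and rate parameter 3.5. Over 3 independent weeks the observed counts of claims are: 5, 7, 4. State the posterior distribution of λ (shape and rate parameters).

Total count ∑xᵢ = 16 over n = 3 weeks.
Gamma is conjugate to the Poisson likelihood: posterior is Gamma(shape = 7+16 = 23, rate = 3.5+3 = 6.5).

Posterior: Gamma(shape=23, rate=6.5)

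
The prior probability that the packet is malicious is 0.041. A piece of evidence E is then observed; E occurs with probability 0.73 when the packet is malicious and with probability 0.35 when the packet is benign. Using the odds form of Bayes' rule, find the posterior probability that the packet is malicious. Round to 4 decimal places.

Posterior probability ≈ 0.0819

Prior odds = 0.041/(1−0.041) = 0.042753. In log-odds, ln(0.042753) = -3.1523.
Add log likelihood ratio: ln(2.0857) = 0.73511.
Posterior log-odds = -2.4172, so posterior odds = exp(-2.4172) = 0.089170. Converting, P(H|E) = 0.089170/1.0892 = 0.0819.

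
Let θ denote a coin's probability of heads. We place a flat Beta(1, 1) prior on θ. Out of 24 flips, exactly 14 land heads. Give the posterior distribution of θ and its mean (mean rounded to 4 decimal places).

Posterior: Beta(15, 11); mean ≈ 0.5769

Observing 14 successes and 10 failures updates Beta(1, 1) by adding the success and failure counts to the two shape parameters: α = 1+14 = 15, β = 1+10 = 11.
E[θ | data] = 15/(15+11) = 0.5769.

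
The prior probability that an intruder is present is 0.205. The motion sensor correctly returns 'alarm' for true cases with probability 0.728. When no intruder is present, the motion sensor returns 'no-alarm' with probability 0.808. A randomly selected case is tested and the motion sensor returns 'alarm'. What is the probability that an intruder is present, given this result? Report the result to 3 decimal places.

Let H be the event that an intruder is present. P(H) = 0.205, so P(¬H) = 0.795. With E the 'alarm' result, P(E|H) = 0.728 and P(E|¬H) = 0.192.
P(E) = 0.728·0.205 + 0.192·0.795 = 0.14924 + 0.15264 = 0.30188.
By Bayes' theorem, P(H|E) = 0.14924 / 0.30188 = 0.494.

P(H | E) ≈ 0.494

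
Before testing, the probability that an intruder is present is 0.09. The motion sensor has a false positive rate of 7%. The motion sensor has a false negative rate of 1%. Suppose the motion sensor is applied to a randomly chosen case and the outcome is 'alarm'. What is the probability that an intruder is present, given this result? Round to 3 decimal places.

Write H for 'an intruder is present'. Prior odds H:¬H = 0.09/0.91 = 0.098901. For the 'alarm' outcome, the likelihood ratio is 0.99/0.07 = 14.143.
Posterior odds = 0.098901 × 14.143 = 1.3987, so P(H|E) = 1.3987/(1+1.3987) = 0.583.

P(H | E) ≈ 0.583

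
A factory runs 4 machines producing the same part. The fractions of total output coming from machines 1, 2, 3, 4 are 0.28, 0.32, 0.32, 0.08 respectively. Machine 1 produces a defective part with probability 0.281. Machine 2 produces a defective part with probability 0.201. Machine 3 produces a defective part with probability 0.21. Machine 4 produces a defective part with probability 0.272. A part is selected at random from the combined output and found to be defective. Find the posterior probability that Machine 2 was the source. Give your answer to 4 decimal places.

P(defective|M1) = 0.281; P(defective|M2) = 0.201; P(defective|M3) = 0.21; P(defective|M4) = 0.272.
Prior × likelihood for each source: 0.28·0.281=0.07868, 0.32·0.201=0.06432, 0.32·0.21=0.06720, 0.08·0.272=0.02176. Summing gives P(defective) = 0.23196.
P(Machine 2 | defective) = 0.06432 / 0.23196 = 0.2773.

Posterior probability ≈ 0.2773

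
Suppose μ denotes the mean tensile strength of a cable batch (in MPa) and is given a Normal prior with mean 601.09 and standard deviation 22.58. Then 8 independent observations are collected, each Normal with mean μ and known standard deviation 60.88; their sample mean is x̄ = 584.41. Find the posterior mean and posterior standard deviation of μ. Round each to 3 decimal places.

Prior precision 1/τ₀² = 1/22.58² = 0.00196134; data precision n/σ² = 8/60.88² = 0.00215844.
Posterior precision = 0.00196134 + 0.00215844 = 0.00411978, giving posterior SD = 1/√0.00411978 = 15.580.
Posterior mean = (0.00196134·601.09 + 0.00215844·584.41) / 0.00411978 = 592.351.

Posterior mean ≈ 592.351; posterior SD ≈ 15.580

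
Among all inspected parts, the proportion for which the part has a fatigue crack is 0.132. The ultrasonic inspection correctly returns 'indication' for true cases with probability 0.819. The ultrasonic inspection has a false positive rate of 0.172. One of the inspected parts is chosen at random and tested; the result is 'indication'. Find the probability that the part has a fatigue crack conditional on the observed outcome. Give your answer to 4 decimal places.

Write H for 'the part has a fatigue crack'. Prior odds H:¬H = 0.132/0.868 = 0.15207. For the 'indication' outcome, the likelihood ratio is 0.819/0.172 = 4.7616.
Posterior odds = 0.15207 × 4.7616 = 0.72412, so P(H|E) = 0.72412/(1+0.72412) = 0.4200.

P(H | E) ≈ 0.4200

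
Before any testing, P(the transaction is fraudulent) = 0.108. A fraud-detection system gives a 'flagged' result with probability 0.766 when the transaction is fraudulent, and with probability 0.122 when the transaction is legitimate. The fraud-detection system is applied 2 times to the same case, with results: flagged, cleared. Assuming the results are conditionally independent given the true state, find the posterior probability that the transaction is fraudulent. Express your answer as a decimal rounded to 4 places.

Posterior P(H) ≈ 0.1685

With H the event that the transaction is fraudulent, the joint likelihood of the observed sequence is P(data|H) = 0.766·0.234 = 0.17924 and P(data|¬H) = 0.122·0.878 = 0.10712.
Bayes: P(H|data) = 0.108·0.17924 / (0.108·0.17924 + 0.892·0.10712) = 0.019358/0.11491 = 0.1685.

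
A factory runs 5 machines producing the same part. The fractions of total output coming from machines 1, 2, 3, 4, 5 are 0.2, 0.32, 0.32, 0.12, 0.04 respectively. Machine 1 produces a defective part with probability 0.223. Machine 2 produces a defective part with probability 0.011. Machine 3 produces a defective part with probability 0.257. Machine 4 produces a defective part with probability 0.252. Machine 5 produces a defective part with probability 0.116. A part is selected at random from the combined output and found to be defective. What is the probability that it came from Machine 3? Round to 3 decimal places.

Posterior probability ≈ 0.498

Tabulate prior·likelihood by source: [1] prior 0.2, lik 0.223, product 0.04460; [2] prior 0.32, lik 0.011, product 0.003520; [3] prior 0.32, lik 0.257, product 0.08224; [4] prior 0.12, lik 0.252, product 0.03024; [5] prior 0.04, lik 0.116, product 0.004640.
Normalizing constant = 0.16524; the posterior for Machine 3 is its product over the sum, 0.08224/0.16524 = 0.498.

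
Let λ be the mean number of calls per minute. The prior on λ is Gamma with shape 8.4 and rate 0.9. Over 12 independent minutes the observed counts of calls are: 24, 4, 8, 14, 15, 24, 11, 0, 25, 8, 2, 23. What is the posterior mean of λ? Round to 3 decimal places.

Posterior mean ≈ 12.899

Total count ∑xᵢ = 158 over n = 12 minutes.
Gamma is conjugate to the Poisson likelihood: posterior is Gamma(shape = 8.4+158 = 166.4, rate = 0.9+12 = 12.9).
Posterior mean = shape/rate = 166.4/12.9 = 12.899.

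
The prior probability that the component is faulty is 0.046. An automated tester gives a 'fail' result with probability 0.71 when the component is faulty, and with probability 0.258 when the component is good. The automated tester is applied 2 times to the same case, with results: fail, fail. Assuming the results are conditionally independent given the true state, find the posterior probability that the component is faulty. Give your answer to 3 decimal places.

Posterior P(H) ≈ 0.267

With H the event that the component is faulty, the joint likelihood of the observed sequence is P(data|H) = 0.71·0.71 = 0.50410 and P(data|¬H) = 0.258·0.258 = 0.066564.
Bayes: P(H|data) = 0.046·0.50410 / (0.046·0.50410 + 0.954·0.066564) = 0.023189/0.086691 = 0.2675.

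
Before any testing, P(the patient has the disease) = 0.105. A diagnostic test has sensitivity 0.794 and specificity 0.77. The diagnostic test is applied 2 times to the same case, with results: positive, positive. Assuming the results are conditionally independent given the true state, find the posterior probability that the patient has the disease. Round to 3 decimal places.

Posterior P(H) ≈ 0.583

With H the event that the patient has the disease, the joint likelihood of the observed sequence is P(data|H) = 0.794·0.794 = 0.63044 and P(data|¬H) = 0.23·0.23 = 0.052900.
Bayes: P(H|data) = 0.105·0.63044 / (0.105·0.63044 + 0.895·0.052900) = 0.066196/0.11354 = 0.5830.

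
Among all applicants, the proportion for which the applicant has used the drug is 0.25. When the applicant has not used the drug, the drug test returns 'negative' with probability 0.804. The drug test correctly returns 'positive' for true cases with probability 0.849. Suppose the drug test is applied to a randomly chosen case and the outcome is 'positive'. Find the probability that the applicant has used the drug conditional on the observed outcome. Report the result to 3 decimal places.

Write H for 'the applicant has used the drug'. Prior odds H:¬H = 0.25/0.75 = 0.33333. For the 'positive' outcome, the likelihood ratio is 0.849/0.196 = 4.3316.
Posterior odds = 0.33333 × 4.3316 = 1.4439, so P(H|E) = 1.4439/(1+1.4439) = 0.591.

P(H | E) ≈ 0.591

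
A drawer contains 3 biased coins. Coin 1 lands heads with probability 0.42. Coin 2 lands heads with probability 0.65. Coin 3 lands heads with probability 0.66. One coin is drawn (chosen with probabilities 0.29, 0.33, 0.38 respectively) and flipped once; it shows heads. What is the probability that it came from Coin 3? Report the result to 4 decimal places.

Posterior probability ≈ 0.4272

P(heads|C1) = 0.42; P(heads|C2) = 0.65; P(heads|C3) = 0.66.
Prior × likelihood for each source: 0.29·0.42=0.1218, 0.33·0.65=0.2145, 0.38·0.66=0.2508. Summing gives P(heads) = 0.58710.
P(Coin 3 | heads) = 0.2508 / 0.58710 = 0.4272.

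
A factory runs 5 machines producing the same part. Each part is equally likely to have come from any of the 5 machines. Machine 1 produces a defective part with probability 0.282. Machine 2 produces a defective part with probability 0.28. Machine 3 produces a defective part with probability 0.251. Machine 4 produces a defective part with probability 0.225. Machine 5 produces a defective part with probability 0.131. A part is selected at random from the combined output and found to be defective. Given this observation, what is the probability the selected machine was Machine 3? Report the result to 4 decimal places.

P(defective|M1) = 0.282; P(defective|M2) = 0.28; P(defective|M3) = 0.251; P(defective|M4) = 0.225; P(defective|M5) = 0.131.
Prior × likelihood for each source: 0.2·0.282=0.05640, 0.2·0.28=0.05600, 0.2·0.251=0.05020, 0.2·0.225=0.04500, 0.2·0.131=0.02620. Summing gives P(defective) = 0.23380.
P(Machine 3 | defective) = 0.05020 / 0.23380 = 0.2147.

Posterior probability ≈ 0.2147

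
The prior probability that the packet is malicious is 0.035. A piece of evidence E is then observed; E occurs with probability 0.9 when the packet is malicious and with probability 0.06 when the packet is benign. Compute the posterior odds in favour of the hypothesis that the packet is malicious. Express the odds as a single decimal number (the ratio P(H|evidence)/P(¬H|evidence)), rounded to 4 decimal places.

Posterior odds ≈ 0.5440

Prior odds = 0.035/(1−0.035) = 0.036269.
Likelihood ratio for E = 0.9/0.06 = 15.000.
Posterior odds = prior odds × LR = 0.54404.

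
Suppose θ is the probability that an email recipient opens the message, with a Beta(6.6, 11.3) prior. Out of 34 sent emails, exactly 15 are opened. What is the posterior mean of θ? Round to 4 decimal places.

Posterior mean ≈ 0.4162

Observing 15 successes and 19 failures updates Beta(6.6, 11.3) by adding the success and failure counts to the two shape parameters: α = 6.6+15 = 21.6, β = 11.3+19 = 30.3.
E[θ | data] = 21.6/(21.6+30.3) = 0.4162.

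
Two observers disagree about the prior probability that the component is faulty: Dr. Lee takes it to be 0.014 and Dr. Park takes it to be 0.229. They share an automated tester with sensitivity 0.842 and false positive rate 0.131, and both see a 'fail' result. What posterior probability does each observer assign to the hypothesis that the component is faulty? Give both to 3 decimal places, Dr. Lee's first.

Dr. Lee: 0.084; Dr. Park: 0.656

The likelihood ratio for a 'fail' result is 0.842/0.131 = 6.4275.
Dr. Lee: prior odds 0.014/0.986 = 0.014199; posterior odds 0.091262; posterior probability 0.084.
Dr. Park: prior odds 0.229/0.771 = 0.29702; posterior odds 1.9091; posterior probability 0.656.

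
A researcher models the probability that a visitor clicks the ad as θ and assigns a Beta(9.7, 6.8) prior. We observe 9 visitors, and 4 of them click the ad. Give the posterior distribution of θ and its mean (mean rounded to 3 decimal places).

Posterior: Beta(13.7, 11.8); mean ≈ 0.537

The binomial likelihood is conjugate to the Beta prior: with 4 successes and 5 failures, the posterior is Beta(9.7+4, 6.8+5) = Beta(13.7, 11.8).
E[θ | data] = 13.7/(13.7+11.8) = 0.537.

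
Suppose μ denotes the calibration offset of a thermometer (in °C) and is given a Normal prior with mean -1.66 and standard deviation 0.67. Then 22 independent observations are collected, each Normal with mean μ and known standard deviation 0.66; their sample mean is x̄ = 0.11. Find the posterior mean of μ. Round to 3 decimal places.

Prior precision 1/τ₀² = 1/0.67² = 2.22767; data precision n/σ² = 22/0.66² = 50.5051.
Posterior precision = 2.22767 + 50.5051 = 52.7327.
Posterior mean = (2.22767·-1.66 + 50.5051·0.11) / 52.7327 = 0.035.

Posterior mean ≈ 0.035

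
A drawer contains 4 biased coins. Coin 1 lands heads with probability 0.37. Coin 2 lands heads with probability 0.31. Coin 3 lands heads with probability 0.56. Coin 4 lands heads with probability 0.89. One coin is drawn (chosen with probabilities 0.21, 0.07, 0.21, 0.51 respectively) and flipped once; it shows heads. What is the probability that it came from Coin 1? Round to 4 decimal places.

Tabulate prior·likelihood by source: [1] prior 0.21, lik 0.37, product 0.07770; [2] prior 0.07, lik 0.31, product 0.02170; [3] prior 0.21, lik 0.56, product 0.1176; [4] prior 0.51, lik 0.89, product 0.4539.
Normalizing constant = 0.67090; the posterior for Coin 1 is its product over the sum, 0.07770/0.67090 = 0.1158.

Posterior probability ≈ 0.1158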